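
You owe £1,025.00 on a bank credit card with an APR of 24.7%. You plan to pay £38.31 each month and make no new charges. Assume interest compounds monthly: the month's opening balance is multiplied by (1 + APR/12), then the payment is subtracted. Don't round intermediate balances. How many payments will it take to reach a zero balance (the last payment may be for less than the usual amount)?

40 payments

Monthly rate r = 24.7%/12 = 2.05833% = 0.0205833.
Recurrence: B ← B·(1+r) − £38.31.
Month 1: interest £21.10; balance after payment £1,007.79.
Month 2: interest £20.74; balance after payment £990.22.
Closed form: n = −ln(1 − rB₀/P)/ln(1+r) = −ln(0.44928)/ln(1.02058) ≈ 39.270, so the balance reaches zero during payment 40.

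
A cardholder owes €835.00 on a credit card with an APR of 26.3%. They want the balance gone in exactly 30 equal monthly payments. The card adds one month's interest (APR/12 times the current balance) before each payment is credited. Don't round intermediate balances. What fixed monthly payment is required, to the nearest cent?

Monthly rate r = 26.3%/12 = 2.19167% = 0.0219167.
Level-payment amortization: P = B₀·r / (1 − (1+r)^(−n)) = 835.00·0.0219167 / (1 − 1.02192^(−30)).
Denominator 1 − (1+r)^(−30) = 0.478162201.
P = 18.3004 / 0.478162201 ≈ 38.27.

€38.27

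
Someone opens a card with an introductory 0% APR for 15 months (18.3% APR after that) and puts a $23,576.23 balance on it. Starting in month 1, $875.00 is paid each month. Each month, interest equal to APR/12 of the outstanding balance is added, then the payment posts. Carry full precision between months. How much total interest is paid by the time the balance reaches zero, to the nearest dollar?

Promo months 1–15 at r₀ = 0%/12 = 0; months 16+ at r₁ = 18.3%/12 = 0.01525.
After month 15 (no interest yet): B = $23,576.23 − 15·$875.00 = $10,451.23.
Then at r₁ with $875.00/mo: n₂ = −ln(1 − r₁·B/P)/ln(1+r₁) ≈ 13.29 → 14 more payments.
Total paid = 28·$875.00 + $251.27 = $24,751.27; interest = $24,751.27 − $23,576.23 = $1,175.04.

$1,175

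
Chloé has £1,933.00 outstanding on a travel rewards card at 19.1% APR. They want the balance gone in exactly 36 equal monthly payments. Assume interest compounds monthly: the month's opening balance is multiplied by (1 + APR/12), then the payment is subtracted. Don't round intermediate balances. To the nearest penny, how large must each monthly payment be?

Monthly rate r = 19.1%/12 = 1.59167% = 0.0159167.
Level-payment amortization: P = B₀·r / (1 − (1+r)^(−n)) = 1933.00·0.0159167 / (1 − 1.01592^(−36)).
Denominator 1 − (1+r)^(−36) = 0.433618666.
P = 30.7669 / 0.433618666 ≈ 70.95.

£70.95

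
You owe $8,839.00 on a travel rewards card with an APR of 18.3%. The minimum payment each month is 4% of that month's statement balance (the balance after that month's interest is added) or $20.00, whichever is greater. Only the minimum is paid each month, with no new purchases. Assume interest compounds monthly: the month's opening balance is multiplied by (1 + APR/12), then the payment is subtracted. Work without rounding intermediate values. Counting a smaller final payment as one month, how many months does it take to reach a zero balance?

Monthly rate r = 18.3%/12 = 1.525% = 0.01525.
While 4% of the post-interest balance exceeds $20.00, each month B ← (B·(1+r))·(1 − 0.04), i.e. B shrinks by the factor (1+r)·0.96 = 0.97464.
This holds for months 1–113. Entering month 114 the balance is $485.07; 4% of the post-interest balance is now below $20.00, so the flat $20.00 minimum applies from here.
From month 114 a fixed $20.00 at rate r clears $485.07 in 31 more payments. Total: 113 + 31 = 144 months.

144 months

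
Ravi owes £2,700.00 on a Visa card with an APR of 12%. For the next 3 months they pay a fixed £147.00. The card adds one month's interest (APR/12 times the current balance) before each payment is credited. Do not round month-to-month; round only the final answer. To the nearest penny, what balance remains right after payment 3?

£2,336.39

Monthly rate r = 12%/12 = 1% = 0.01.
Each month: B ← B·(1+r) − £147.00.
Month 1: interest £27.00; balance after payment £2,580.00.
Month 2: interest £25.80; balance after payment £2,458.80.
Month 3: interest £24.59; balance after payment £2,336.39.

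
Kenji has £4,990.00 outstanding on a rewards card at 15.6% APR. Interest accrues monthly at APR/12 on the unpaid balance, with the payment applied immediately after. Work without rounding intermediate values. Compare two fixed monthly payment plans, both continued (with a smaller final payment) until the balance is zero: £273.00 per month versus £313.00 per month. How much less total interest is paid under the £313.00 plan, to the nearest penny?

£106.27

Monthly rate r = 15.6%/12 = 1.3% = 0.013.
At £273.00/mo: n = ⌈−ln(1 − rB₀/P)/ln(1+r)⌉ = 22 payments (last £1.45); total interest = total paid − £4,990.00 = £744.45.
At £313.00/mo: 18 payments (last £307.18); total interest £638.18.
Interest saved = £744.45 − £638.18 = £106.27.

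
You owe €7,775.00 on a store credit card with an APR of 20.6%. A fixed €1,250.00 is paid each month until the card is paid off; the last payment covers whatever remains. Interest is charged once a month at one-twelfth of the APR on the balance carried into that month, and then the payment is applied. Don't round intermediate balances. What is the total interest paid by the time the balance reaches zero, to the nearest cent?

€520.07

Monthly rate r = 20.6%/12 = 1.71667% = 0.0171667.
Payoff takes n = ⌈−ln(1 − rB₀/P)/ln(1+r)⌉ = ⌈6.634⌉ = 7 payments; the last is €795.07.
Total paid = 6·€1,250.00 + €795.07 = €8,295.07.
Total interest = total paid − principal = €8,295.07 − €7,775.00 = €520.07.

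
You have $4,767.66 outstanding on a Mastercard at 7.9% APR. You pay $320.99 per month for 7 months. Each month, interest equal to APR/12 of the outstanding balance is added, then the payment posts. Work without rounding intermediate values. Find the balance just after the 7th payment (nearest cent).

Monthly rate r = 7.9%/12 = 0.658333% = 0.00658333.
Each month: B ← B·(1+r) − $320.99.
Month 1: interest $31.39; balance after payment $4,478.06.
Month 2: interest $29.48; balance after payment $4,186.55.
Month 3: interest $27.56; balance after payment $3,893.12.
Month 4: interest $25.63; balance after payment $3,597.76.
Month 5: interest $23.69; balance after payment $3,300.45.
Month 6: interest $21.73; balance after payment $3,001.19.
Month 7: interest $19.76; balance after payment $2,699.96.

$2,699.96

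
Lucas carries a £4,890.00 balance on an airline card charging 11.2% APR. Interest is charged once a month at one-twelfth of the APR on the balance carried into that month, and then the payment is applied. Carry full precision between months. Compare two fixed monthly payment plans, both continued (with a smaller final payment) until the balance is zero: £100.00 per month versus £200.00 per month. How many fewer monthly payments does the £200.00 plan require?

Monthly rate r = 11.2%/12 = 0.933333% = 0.00933333.
At £100.00/mo: n = ⌈−ln(1 − rB₀/P)/ln(1+r)⌉ = 66 payments (last £61.34); total interest = total paid − £4,890.00 = £1,671.34.
At £200.00/mo: 28 payments (last £176.60); total interest £686.60.
Payments saved = 66 − 28 = 38.

38 fewer payments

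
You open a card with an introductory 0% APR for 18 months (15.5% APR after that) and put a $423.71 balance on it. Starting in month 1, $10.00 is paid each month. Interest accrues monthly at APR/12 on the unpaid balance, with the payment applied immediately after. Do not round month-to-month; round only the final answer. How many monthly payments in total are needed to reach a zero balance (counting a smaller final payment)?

48 payments

Promo months 1–18 at r₀ = 0%/12 = 0; months 19+ at r₁ = 15.5%/12 = 0.0129167.
After month 18 (no interest yet): B = $423.71 − 18·$10.00 = $243.71.
Then at r₁ with $10.00/mo: n₂ = −ln(1 − r₁·B/P)/ln(1+r₁) ≈ 29.46 → 30 more payments.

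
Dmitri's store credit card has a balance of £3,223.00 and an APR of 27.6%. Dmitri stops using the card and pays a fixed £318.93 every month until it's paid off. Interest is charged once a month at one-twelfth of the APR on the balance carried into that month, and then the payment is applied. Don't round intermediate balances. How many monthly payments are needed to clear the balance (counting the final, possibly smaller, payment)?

12 months

Monthly rate r = 27.6%/12 = 2.3% = 0.023.
Recurrence: B ← B·(1+r) − £318.93.
Month 1: interest £74.13; balance after payment £2,978.20.
Month 2: interest £68.50; balance after payment £2,727.77.
Closed form: n = −ln(1 − rB₀/P)/ln(1+r) = −ln(0.76757)/ln(1.023) ≈ 11.633, so the balance reaches zero during payment 12.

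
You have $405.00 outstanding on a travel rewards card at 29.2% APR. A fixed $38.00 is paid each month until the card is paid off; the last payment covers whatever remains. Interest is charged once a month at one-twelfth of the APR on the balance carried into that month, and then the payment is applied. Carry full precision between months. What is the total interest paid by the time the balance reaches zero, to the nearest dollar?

$70

Monthly rate r = 29.2%/12 = 2.43333% = 0.0243333.
Payoff takes n = ⌈−ln(1 − rB₀/P)/ln(1+r)⌉ = ⌈12.487⌉ = 13 payments; the last is $18.63.
Total paid = 12·$38.00 + $18.63 = $474.63.
Total interest = total paid − principal = $474.63 − $405.00 = $69.63.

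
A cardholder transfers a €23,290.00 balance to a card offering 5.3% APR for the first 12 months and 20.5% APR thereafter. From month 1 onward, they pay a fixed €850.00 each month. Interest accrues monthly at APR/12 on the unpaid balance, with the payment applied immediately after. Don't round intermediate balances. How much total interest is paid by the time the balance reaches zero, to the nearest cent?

€3,636.86

Promo months 1–12 at r₀ = 5.3%/12 = 0.00441667; months 13+ at r₁ = 20.5%/12 = 0.0170833.
After month 12: iterate B ← B·(1+r₀) − €850.00 for 12 months → €14,103.34.
Then at r₁ with €850.00/mo: n₂ = −ln(1 − r₁·B/P)/ln(1+r₁) ≈ 19.68 → 20 more payments.
Total paid = 31·€850.00 + €576.86 = €26,926.86; interest = €26,926.86 − €23,290.00 = €3,636.86.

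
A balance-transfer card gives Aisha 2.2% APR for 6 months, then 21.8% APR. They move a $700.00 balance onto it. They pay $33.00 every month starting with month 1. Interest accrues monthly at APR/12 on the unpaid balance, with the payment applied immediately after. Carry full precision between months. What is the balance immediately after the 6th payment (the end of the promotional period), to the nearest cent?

$508.83

Promo months 1–6 at r₀ = 2.2%/12 = 0.00183333; months 7+ at r₁ = 21.8%/12 = 0.0181667.
After month 6: iterate B ← B·(1+r₀) − $33.00 for 6 months → $508.83.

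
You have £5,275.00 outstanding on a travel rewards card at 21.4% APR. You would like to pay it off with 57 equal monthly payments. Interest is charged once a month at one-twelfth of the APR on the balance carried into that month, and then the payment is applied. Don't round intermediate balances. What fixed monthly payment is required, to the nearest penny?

£148.17

Monthly rate r = 21.4%/12 = 1.78333% = 0.0178333.
Level-payment amortization: P = B₀·r / (1 − (1+r)^(−n)) = 5275.00·0.0178333 / (1 − 1.01783^(−57)).
Denominator 1 − (1+r)^(−57) = 0.634884868.
P = 94.0708 / 0.634884868 ≈ 148.17.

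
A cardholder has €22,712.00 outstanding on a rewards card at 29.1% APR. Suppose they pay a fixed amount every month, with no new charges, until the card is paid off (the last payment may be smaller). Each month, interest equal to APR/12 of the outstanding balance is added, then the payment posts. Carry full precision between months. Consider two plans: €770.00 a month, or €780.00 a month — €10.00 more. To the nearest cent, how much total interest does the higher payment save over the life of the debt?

Monthly rate r = 29.1%/12 = 2.425% = 0.02425.
At €770.00/mo: n = ⌈−ln(1 − rB₀/P)/ln(1+r)⌉ = 53 payments (last €333.19); total interest = total paid − €22,712.00 = €17,661.19.
At €780.00/mo: 52 payments (last €84.17); total interest €17,152.17.
Interest saved = €17,661.19 − €17,152.17 = €509.02.

€509.02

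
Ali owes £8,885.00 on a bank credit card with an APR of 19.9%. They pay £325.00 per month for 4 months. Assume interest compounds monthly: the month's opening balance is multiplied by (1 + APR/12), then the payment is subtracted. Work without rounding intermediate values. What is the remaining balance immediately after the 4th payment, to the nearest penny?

Monthly rate r = 19.9%/12 = 1.65833% = 0.0165833.
Each month: B ← B·(1+r) − £325.00.
Month 1: interest £147.34; balance after payment £8,707.34.
Month 2: interest £144.40; balance after payment £8,526.74.
Month 3: interest £141.40; balance after payment £8,343.14.
Month 4: interest £138.36; balance after payment £8,156.50.

£8,156.50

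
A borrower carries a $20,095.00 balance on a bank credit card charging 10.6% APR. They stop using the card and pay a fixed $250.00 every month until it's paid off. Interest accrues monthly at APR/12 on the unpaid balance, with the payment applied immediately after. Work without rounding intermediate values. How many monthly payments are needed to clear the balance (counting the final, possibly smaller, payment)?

Monthly rate r = 10.6%/12 = 0.883333% = 0.00883333.
Recurrence: B ← B·(1+r) − $250.00.
Month 1: interest $177.51; balance after payment $20,022.51.
Month 2: interest $176.87; balance after payment $19,949.37.
Closed form: n = −ln(1 − rB₀/P)/ln(1+r) = −ln(0.28998)/ln(1.00883) ≈ 140.764, so the balance reaches zero during payment 141.

141 payments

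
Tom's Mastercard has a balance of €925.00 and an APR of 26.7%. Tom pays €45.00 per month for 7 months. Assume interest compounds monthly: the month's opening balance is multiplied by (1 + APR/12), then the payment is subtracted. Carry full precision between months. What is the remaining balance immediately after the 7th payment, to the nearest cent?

Monthly rate r = 26.7%/12 = 2.225% = 0.02225.
Each month: B ← B·(1+r) − €45.00.
Month 1: interest €20.58; balance after payment €900.58.
Month 2: interest €20.04; balance after payment €875.62.
Month 3: interest €19.48; balance after payment €850.10.
Month 4: interest €18.91; balance after payment €824.02.
Month 5: interest €18.33; balance after payment €797.35.
Month 6: interest €17.74; balance after payment €770.09.
Month 7: interest €17.13; balance after payment €742.23.

€742.23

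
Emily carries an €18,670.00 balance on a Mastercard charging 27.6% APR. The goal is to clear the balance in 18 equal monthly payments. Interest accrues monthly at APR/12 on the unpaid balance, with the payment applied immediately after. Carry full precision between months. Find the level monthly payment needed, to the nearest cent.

Monthly rate r = 27.6%/12 = 2.3% = 0.023.
Level-payment amortization: P = B₀·r / (1 − (1+r)^(−n)) = 18670.00·0.023 / (1 − 1.023^(−18)).
Denominator 1 − (1+r)^(−18) = 0.335892182.
P = 429.41 / 0.335892182 ≈ 1278.42.

€1,278.42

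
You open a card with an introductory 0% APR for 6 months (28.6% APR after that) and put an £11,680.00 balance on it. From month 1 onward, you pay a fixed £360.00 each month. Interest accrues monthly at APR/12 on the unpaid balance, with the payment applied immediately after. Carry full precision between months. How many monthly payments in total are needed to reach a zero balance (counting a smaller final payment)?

Promo months 1–6 at r₀ = 0%/12 = 0; months 7+ at r₁ = 28.6%/12 = 0.0238333.
After month 6 (no interest yet): B = £11,680.00 − 6·£360.00 = £9,520.00.
Then at r₁ with £360.00/mo: n₂ = −ln(1 − r₁·B/P)/ln(1+r₁) ≈ 42.24 → 43 more payments.

49 payments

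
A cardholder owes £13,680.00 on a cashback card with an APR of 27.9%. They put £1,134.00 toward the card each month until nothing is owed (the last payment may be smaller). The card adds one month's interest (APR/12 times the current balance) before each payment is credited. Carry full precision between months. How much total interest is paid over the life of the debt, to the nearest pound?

Monthly rate r = 27.9%/12 = 2.325% = 0.02325.
Payoff takes n = ⌈−ln(1 − rB₀/P)/ln(1+r)⌉ = ⌈14.322⌉ = 15 payments; the last is £367.56.
Total paid = 14·£1,134.00 + £367.56 = £16,243.56.
Total interest = total paid − principal = £16,243.56 − £13,680.00 = £2,563.56.

£2,564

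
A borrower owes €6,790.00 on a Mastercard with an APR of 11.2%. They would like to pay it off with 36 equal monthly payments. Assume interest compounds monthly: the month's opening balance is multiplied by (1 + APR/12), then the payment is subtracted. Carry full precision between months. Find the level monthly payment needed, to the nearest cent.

Monthly rate r = 11.2%/12 = 0.933333% = 0.00933333.
Level-payment amortization: P = B₀·r / (1 − (1+r)^(−n)) = 6790.00·0.00933333 / (1 − 1.00933^(−36)).
Denominator 1 − (1+r)^(−36) = 0.284262421.
P = 63.3733 / 0.284262421 ≈ 222.94.

€222.94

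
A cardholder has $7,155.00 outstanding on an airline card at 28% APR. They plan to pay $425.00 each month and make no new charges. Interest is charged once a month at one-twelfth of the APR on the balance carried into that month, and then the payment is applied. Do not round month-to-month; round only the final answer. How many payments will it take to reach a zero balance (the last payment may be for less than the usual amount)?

Monthly rate r = 28%/12 = 2.33333% = 0.0233333.
Recurrence: B ← B·(1+r) − $425.00.
Month 1: interest $166.95; balance after payment $6,896.95.
Month 2: interest $160.93; balance after payment $6,632.88.
Closed form: n = −ln(1 − rB₀/P)/ln(1+r) = −ln(0.60718)/ln(1.02333) ≈ 21.631, so the balance reaches zero during payment 22.

22 payments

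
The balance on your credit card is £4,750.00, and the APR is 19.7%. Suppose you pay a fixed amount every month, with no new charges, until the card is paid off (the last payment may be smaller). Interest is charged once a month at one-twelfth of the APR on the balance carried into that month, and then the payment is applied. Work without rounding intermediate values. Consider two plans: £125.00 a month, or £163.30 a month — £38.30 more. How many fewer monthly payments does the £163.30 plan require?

21 fewer payments

Monthly rate r = 19.7%/12 = 1.64167% = 0.0164167.
At £125.00/mo: n = ⌈−ln(1 − rB₀/P)/ln(1+r)⌉ = 61 payments (last £5.58); total interest = total paid − £4,750.00 = £2,755.58.
At £163.30/mo: 40 payments (last £141.75); total interest £1,760.45.
Payments saved = 61 − 40 = 21.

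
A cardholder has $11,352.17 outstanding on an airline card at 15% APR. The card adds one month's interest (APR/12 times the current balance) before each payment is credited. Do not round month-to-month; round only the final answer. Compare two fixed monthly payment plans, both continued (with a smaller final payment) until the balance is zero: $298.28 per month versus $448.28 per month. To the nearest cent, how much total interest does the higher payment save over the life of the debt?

Monthly rate r = 15%/12 = 1.25% = 0.0125.
At $298.28/mo: n = ⌈−ln(1 − rB₀/P)/ln(1+r)⌉ = 52 payments (last $293.18); total interest = total paid − $11,352.17 = $4,153.29.
At $448.28/mo: 31 payments (last $286.56); total interest $2,382.79.
Interest saved = $4,153.29 − $2,382.79 = $1,770.50.

$1,770.50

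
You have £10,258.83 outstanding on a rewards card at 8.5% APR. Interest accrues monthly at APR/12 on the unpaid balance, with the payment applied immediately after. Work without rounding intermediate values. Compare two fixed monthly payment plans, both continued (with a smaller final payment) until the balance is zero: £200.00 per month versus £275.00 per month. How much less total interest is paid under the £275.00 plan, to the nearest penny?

£838.05

Monthly rate r = 8.5%/12 = 0.708333% = 0.00708333.
At £200.00/mo: n = ⌈−ln(1 − rB₀/P)/ln(1+r)⌉ = 64 payments (last £193.62); total interest = total paid − £10,258.83 = £2,534.79.
At £275.00/mo: 44 payments (last £130.57); total interest £1,696.74.
Interest saved = £2,534.79 − £1,696.74 = £838.05.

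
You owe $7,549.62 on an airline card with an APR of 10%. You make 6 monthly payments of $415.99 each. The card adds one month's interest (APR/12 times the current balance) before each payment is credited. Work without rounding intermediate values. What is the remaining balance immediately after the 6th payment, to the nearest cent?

Monthly rate r = 10%/12 = 0.833333% = 0.00833333.
Each month: B ← B·(1+r) − $415.99.
Month 1: interest $62.91; balance after payment $7,196.54.
Month 2: interest $59.97; balance after payment $6,840.52.
Month 3: interest $57.00; balance after payment $6,481.54.
Month 4: interest $54.01; balance after payment $6,119.56.
Month 5: interest $51.00; balance after payment $5,754.57.
Month 6: interest $47.95; balance after payment $5,386.53.

$5,386.53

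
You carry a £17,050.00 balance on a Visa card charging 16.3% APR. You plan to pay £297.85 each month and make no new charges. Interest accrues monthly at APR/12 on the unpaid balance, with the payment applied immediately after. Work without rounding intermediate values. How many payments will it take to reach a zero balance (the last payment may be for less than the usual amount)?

112 payments

Monthly rate r = 16.3%/12 = 1.35833% = 0.0135833.
Recurrence: B ← B·(1+r) − £297.85.
Month 1: interest £231.60; balance after payment £16,983.75.
Month 2: interest £230.70; balance after payment £16,916.59.
Closed form: n = −ln(1 − rB₀/P)/ln(1+r) = −ln(0.22244)/ln(1.01358) ≈ 111.407, so the balance reaches zero during payment 112.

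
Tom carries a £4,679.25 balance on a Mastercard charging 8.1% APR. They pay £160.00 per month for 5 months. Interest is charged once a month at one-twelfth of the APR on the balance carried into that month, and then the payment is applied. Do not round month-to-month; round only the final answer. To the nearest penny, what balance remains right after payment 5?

Monthly rate r = 8.1%/12 = 0.675% = 0.00675.
Each month: B ← B·(1+r) − £160.00.
Month 1: interest £31.58; balance after payment £4,550.83.
Month 2: interest £30.72; balance after payment £4,421.55.
Month 3: interest £29.85; balance after payment £4,291.40.
Month 4: interest £28.97; balance after payment £4,160.37.
Month 5: interest £28.08; balance after payment £4,028.45.

£4,028.45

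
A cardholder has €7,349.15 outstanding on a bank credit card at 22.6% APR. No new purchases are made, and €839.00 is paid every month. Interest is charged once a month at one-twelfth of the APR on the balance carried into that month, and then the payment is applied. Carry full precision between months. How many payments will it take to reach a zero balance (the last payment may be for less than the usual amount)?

10 months

Monthly rate r = 22.6%/12 = 1.88333% = 0.0188333.
Recurrence: B ← B·(1+r) − €839.00.
Month 1: interest €138.41; balance after payment €6,648.56.
Month 2: interest €125.21; balance after payment €5,934.77.
Closed form: n = −ln(1 − rB₀/P)/ln(1+r) = −ln(0.83503)/ln(1.01883) ≈ 9.663, so the balance reaches zero during payment 10.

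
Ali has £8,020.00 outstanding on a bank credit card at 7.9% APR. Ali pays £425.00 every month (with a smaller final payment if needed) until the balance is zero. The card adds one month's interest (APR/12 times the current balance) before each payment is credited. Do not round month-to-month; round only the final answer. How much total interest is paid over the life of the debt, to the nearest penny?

Monthly rate r = 7.9%/12 = 0.658333% = 0.00658333.
Payoff takes n = ⌈−ln(1 − rB₀/P)/ln(1+r)⌉ = ⌈20.216⌉ = 21 payments; the last is £92.09.
Total paid = 20·£425.00 + £92.09 = £8,592.09.
Total interest = total paid − principal = £8,592.09 − £8,020.00 = £572.09.

£572.09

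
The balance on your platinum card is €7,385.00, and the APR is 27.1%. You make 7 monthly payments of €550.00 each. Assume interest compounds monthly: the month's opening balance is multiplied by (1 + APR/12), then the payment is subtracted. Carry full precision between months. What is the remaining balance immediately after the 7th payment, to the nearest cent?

€4,513.71

Monthly rate r = 27.1%/12 = 2.25833% = 0.0225833.
Each month: B ← B·(1+r) − €550.00.
Month 1: interest €166.78; balance after payment €7,001.78.
Month 2: interest €158.12; balance after payment €6,609.90.
Month 3: interest €149.27; balance after payment €6,209.18.
Month 4: interest €140.22; balance after payment €5,799.40.
Month 5: interest €130.97; balance after payment €5,380.37.
Month 6: interest €121.51; balance after payment €4,951.88.
Month 7: interest €111.83; balance after payment €4,513.71.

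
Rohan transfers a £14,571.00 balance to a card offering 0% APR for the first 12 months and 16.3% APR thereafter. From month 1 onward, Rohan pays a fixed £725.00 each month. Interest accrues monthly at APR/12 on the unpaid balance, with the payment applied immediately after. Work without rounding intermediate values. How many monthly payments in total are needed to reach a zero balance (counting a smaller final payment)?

Promo months 1–12 at r₀ = 0%/12 = 0; months 13+ at r₁ = 16.3%/12 = 0.0135833.
After month 12 (no interest yet): B = £14,571.00 − 12·£725.00 = £5,871.00.
Then at r₁ with £725.00/mo: n₂ = −ln(1 − r₁·B/P)/ln(1+r₁) ≈ 8.64 → 9 more payments.

21 payments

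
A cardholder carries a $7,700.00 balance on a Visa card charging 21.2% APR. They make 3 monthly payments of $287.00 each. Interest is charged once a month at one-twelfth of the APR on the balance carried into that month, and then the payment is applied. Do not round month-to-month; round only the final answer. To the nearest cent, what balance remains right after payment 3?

$7,239.05

Monthly rate r = 21.2%/12 = 1.76667% = 0.0176667.
Each month: B ← B·(1+r) − $287.00.
Month 1: interest $136.03; balance after payment $7,549.03.
Month 2: interest $133.37; balance after payment $7,395.40.
Month 3: interest $130.65; balance after payment $7,239.05.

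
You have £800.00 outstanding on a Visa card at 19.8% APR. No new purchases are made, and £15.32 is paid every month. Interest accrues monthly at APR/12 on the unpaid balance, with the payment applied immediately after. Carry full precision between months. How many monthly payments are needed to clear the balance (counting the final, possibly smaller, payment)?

Monthly rate r = 19.8%/12 = 1.65% = 0.0165.
Recurrence: B ← B·(1+r) − £15.32.
Month 1: interest £13.20; balance after payment £797.88.
Month 2: interest £13.17; balance after payment £795.73.
Closed form: n = −ln(1 − rB₀/P)/ln(1+r) = −ln(0.13838)/ln(1.0165) ≈ 120.849, so the balance reaches zero during payment 121.

121 payments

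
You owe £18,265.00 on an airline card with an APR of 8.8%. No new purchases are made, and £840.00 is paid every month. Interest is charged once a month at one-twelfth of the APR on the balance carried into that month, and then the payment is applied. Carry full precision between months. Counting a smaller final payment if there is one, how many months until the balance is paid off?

Monthly rate r = 8.8%/12 = 0.733333% = 0.00733333.
Recurrence: B ← B·(1+r) − £840.00.
Month 1: interest £133.94; balance after payment £17,558.94.
Month 2: interest £128.77; balance after payment £16,847.71.
Closed form: n = −ln(1 − rB₀/P)/ln(1+r) = −ln(0.84054)/ln(1.00733) ≈ 23.774, so the balance reaches zero during payment 24.

24 payments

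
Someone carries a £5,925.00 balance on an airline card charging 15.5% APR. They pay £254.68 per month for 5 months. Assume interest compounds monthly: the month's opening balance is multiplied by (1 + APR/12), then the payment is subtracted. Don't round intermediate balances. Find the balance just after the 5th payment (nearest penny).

£5,010.95

Monthly rate r = 15.5%/12 = 1.29167% = 0.0129167.
Each month: B ← B·(1+r) − £254.68.
Month 1: interest £76.53; balance after payment £5,746.85.
Month 2: interest £74.23; balance after payment £5,566.40.
Month 3: interest £71.90; balance after payment £5,383.62.
Month 4: interest £69.54; balance after payment £5,198.48.
Month 5: interest £67.15; balance after payment £5,010.95.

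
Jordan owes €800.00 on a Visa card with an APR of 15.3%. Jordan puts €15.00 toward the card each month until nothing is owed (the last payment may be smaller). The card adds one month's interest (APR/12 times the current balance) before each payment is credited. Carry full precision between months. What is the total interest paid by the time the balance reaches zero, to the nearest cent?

Monthly rate r = 15.3%/12 = 1.275% = 0.01275.
Payoff takes n = ⌈−ln(1 − rB₀/P)/ln(1+r)⌉ = ⌈89.936⌉ = 90 payments; the last is €14.04.
Total paid = 89·€15.00 + €14.04 = €1,349.04.
Total interest = total paid − principal = €1,349.04 − €800.00 = €549.04.

€549.04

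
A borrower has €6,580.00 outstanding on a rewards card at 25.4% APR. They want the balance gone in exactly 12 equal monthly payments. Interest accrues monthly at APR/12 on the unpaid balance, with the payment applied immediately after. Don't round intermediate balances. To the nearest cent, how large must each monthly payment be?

Monthly rate r = 25.4%/12 = 2.11667% = 0.0211667.
Level-payment amortization: P = B₀·r / (1 − (1+r)^(−n)) = 6580.00·0.0211667 / (1 − 1.02117^(−12)).
Denominator 1 − (1+r)^(−12) = 0.222249246.
P = 139.277 / 0.222249246 ≈ 626.67.

€626.67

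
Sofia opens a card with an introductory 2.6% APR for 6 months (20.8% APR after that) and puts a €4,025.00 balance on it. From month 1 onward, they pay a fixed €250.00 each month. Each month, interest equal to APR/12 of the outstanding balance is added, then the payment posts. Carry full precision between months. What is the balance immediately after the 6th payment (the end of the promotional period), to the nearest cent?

€2,569.46

Promo months 1–6 at r₀ = 2.6%/12 = 0.00216667; months 7+ at r₁ = 20.8%/12 = 0.0173333.
After month 6: iterate B ← B·(1+r₀) − €250.00 for 6 months → €2,569.46.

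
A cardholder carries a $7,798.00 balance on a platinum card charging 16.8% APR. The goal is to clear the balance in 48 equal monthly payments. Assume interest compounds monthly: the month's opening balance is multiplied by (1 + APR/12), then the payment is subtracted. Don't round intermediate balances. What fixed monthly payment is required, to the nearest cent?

Monthly rate r = 16.8%/12 = 1.4% = 0.014.
Level-payment amortization: P = B₀·r / (1 − (1+r)^(−n)) = 7798.00·0.014 / (1 − 1.014^(−48)).
Denominator 1 − (1+r)^(−48) = 0.486928182.
P = 109.172 / 0.486928182 ≈ 224.21.

$224.21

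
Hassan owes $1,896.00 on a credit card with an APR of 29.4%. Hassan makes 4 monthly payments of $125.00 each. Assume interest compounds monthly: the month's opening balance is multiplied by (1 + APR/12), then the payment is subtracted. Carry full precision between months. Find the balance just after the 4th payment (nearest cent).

$1,570.07

Monthly rate r = 29.4%/12 = 2.45% = 0.0245.
Each month: B ← B·(1+r) − $125.00.
Month 1: interest $46.45; balance after payment $1,817.45.
Month 2: interest $44.53; balance after payment $1,736.98.
Month 3: interest $42.56; balance after payment $1,654.54.
Month 4: interest $40.54; balance after payment $1,570.07.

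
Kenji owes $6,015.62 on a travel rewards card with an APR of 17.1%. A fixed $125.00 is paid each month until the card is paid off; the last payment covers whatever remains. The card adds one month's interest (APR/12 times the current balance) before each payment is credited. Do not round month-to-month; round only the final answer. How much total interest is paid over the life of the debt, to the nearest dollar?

Monthly rate r = 17.1%/12 = 1.425% = 0.01425.
Payoff takes n = ⌈−ln(1 − rB₀/P)/ln(1+r)⌉ = ⌈81.817⌉ = 82 payments; the last is $102.26.
Total paid = 81·$125.00 + $102.26 = $10,227.26.
Total interest = total paid − principal = $10,227.26 − $6,015.62 = $4,211.64.

$4,212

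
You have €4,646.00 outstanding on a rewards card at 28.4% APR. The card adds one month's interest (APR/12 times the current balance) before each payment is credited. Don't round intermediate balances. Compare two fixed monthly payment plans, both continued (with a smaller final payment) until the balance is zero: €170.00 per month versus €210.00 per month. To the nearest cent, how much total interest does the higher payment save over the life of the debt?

Monthly rate r = 28.4%/12 = 2.36667% = 0.0236667.
At €170.00/mo: n = ⌈−ln(1 − rB₀/P)/ln(1+r)⌉ = 45 payments (last €84.13); total interest = total paid − €4,646.00 = €2,918.13.
At €210.00/mo: 32 payments (last €147.49); total interest €2,011.49.
Interest saved = €2,918.13 − €2,011.49 = €906.64.

€906.64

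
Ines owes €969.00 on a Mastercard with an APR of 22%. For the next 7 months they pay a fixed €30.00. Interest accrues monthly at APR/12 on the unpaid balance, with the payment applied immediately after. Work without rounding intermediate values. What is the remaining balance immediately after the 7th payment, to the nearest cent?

€878.50

Monthly rate r = 22%/12 = 1.83333% = 0.0183333.
Each month: B ← B·(1+r) − €30.00.
Month 1: interest €17.77; balance after payment €956.76.
Month 2: interest €17.54; balance after payment €944.31.
Month 3: interest €17.31; balance after payment €931.62.
Month 4: interest €17.08; balance after payment €918.70.
Month 5: interest €16.84; balance after payment €905.54.
Month 6: interest €16.60; balance after payment €892.14.
Month 7: interest €16.36; balance after payment €878.50.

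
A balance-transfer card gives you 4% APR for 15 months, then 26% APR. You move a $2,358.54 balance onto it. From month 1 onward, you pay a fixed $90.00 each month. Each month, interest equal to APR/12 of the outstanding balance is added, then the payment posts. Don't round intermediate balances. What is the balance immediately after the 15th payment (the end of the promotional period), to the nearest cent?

Promo months 1–15 at r₀ = 4%/12 = 0.00333333; months 16+ at r₁ = 26%/12 = 0.0216667.
After month 15: iterate B ← B·(1+r₀) − $90.00 for 15 months → $1,097.30.

$1,097.30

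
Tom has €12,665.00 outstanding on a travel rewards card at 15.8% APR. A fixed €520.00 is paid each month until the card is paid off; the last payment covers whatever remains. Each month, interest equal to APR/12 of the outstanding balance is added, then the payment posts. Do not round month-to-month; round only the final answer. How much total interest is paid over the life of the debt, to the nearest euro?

€2,707

Monthly rate r = 15.8%/12 = 1.31667% = 0.0131667.
Payoff takes n = ⌈−ln(1 − rB₀/P)/ln(1+r)⌉ = ⌈29.560⌉ = 30 payments; the last is €292.14.
Total paid = 29·€520.00 + €292.14 = €15,372.14.
Total interest = total paid − principal = €15,372.14 − €12,665.00 = €2,707.14.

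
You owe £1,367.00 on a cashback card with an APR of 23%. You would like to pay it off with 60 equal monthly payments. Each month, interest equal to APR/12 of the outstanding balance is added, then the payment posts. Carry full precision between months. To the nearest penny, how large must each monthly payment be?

Monthly rate r = 23%/12 = 1.91667% = 0.0191667.
Level-payment amortization: P = B₀·r / (1 − (1+r)^(−n)) = 1367.00·0.0191667 / (1 − 1.01917^(−60)).
Denominator 1 − (1+r)^(−60) = 0.679898772.
P = 26.2008 / 0.679898772 ≈ 38.54.

£38.54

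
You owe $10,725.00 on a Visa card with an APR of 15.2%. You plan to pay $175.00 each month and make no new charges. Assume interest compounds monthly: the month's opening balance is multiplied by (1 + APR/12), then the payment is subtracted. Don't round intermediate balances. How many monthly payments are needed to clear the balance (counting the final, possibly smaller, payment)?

119 months

Monthly rate r = 15.2%/12 = 1.26667% = 0.0126667.
Recurrence: B ← B·(1+r) − $175.00.
Month 1: interest $135.85; balance after payment $10,685.85.
Month 2: interest $135.35; balance after payment $10,646.20.
Closed form: n = −ln(1 − rB₀/P)/ln(1+r) = −ln(0.22371)/ln(1.01267) ≈ 118.962, so the balance reaches zero during payment 119.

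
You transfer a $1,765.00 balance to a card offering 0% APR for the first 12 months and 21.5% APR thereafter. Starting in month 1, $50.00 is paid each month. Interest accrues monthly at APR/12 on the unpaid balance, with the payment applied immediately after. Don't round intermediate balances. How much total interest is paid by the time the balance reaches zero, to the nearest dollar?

$357

Promo months 1–12 at r₀ = 0%/12 = 0; months 13+ at r₁ = 21.5%/12 = 0.0179167.
After month 12 (no interest yet): B = $1,765.00 − 12·$50.00 = $1,165.00.
Then at r₁ with $50.00/mo: n₂ = −ln(1 − r₁·B/P)/ln(1+r₁) ≈ 30.43 → 31 more payments.
Total paid = 42·$50.00 + $21.54 = $2,121.54; interest = $2,121.54 − $1,765.00 = $356.54.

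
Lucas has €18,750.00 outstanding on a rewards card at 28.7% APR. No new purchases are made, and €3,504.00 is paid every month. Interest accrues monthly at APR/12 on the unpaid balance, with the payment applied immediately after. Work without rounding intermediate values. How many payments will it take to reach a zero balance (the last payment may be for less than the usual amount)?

Monthly rate r = 28.7%/12 = 2.39167% = 0.0239167.
Recurrence: B ← B·(1+r) − €3,504.00.
Month 1: interest €448.44; balance after payment €15,694.44.
Month 2: interest €375.36; balance after payment €12,565.80.
Month 3: interest €300.53; balance after payment €9,362.33.
Month 4: interest €223.92; balance after payment €6,082.24.
Month 5: interest €145.47; balance after payment €2,723.71.
Month 6: interest €65.14; balance after payment €0.00.

6 months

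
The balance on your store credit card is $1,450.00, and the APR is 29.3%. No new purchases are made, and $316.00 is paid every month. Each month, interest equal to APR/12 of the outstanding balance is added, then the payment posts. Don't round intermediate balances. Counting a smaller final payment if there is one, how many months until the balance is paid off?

Monthly rate r = 29.3%/12 = 2.44167% = 0.0244167.
Recurrence: B ← B·(1+r) − $316.00.
Month 1: interest $35.40; balance after payment $1,169.40.
Month 2: interest $28.55; balance after payment $881.96.
Month 3: interest $21.53; balance after payment $587.49.
Month 4: interest $14.34; balance after payment $285.84.
Month 5: interest $6.98; balance after payment $0.00.

5 months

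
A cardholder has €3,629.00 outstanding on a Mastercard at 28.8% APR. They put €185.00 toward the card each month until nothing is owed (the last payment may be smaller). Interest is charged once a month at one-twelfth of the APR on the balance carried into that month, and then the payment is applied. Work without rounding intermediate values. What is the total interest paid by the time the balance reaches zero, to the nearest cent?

Monthly rate r = 28.8%/12 = 2.4% = 0.024.
Payoff takes n = ⌈−ln(1 − rB₀/P)/ln(1+r)⌉ = ⌈26.832⌉ = 27 payments; the last is €154.28.
Total paid = 26·€185.00 + €154.28 = €4,964.28.
Total interest = total paid − principal = €4,964.28 − €3,629.00 = €1,335.28.

€1,335.28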